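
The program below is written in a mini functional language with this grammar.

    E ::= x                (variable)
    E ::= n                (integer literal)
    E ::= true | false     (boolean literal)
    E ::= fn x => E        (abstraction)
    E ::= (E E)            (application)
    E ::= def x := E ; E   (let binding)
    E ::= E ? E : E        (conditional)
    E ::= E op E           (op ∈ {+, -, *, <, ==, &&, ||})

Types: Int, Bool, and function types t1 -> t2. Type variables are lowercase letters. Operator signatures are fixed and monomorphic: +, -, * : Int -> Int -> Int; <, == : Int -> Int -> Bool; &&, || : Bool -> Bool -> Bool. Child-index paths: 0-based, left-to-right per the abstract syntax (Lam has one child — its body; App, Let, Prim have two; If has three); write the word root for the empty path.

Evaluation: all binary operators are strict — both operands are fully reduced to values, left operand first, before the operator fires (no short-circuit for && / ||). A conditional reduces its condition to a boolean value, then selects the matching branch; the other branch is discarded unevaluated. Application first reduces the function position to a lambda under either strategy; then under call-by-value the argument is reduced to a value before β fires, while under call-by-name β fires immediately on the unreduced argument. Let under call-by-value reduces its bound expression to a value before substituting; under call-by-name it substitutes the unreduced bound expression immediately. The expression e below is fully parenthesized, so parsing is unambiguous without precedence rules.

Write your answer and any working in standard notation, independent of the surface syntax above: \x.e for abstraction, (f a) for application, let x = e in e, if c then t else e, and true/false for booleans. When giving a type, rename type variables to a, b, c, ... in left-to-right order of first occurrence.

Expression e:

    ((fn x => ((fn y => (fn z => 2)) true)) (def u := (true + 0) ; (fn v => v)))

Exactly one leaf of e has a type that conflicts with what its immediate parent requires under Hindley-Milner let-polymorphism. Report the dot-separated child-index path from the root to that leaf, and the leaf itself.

Derivation:
\z._ : c -> Int
\y._ : b -> c -> Int
  unify b -> c -> Int ~ Bool -> d
  unify b ~ Bool
  unify c -> Int ~ d
_ _ : c -> Int
\x._ : a -> c -> Int
  unify Bool ~ Int
  FAIL: mismatch Bool ~ Int

Answer: 1.0.0 : true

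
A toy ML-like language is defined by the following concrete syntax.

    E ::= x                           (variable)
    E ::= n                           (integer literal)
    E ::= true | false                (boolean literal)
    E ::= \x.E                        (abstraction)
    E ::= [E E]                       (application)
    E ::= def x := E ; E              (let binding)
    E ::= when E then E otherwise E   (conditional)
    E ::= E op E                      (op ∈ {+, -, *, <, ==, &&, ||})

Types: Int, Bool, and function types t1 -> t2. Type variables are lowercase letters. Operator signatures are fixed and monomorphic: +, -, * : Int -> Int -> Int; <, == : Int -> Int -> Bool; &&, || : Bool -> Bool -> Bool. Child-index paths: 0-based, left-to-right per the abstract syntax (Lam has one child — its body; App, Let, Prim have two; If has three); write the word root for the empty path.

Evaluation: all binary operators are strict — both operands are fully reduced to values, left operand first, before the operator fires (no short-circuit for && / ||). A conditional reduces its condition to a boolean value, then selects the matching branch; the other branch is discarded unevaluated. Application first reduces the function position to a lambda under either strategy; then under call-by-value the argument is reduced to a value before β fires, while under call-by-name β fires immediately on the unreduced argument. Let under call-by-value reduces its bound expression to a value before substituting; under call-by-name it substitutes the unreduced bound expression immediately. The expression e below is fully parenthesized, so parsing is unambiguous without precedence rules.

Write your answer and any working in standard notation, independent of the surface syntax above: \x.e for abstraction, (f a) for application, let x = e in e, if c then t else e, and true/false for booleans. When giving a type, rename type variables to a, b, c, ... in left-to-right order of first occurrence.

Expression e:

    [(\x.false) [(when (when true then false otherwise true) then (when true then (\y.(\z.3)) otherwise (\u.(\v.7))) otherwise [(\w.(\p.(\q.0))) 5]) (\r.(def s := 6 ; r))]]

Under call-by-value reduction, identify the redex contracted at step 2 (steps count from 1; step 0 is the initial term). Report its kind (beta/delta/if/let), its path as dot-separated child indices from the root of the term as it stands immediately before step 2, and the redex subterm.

Trace:
step 0: ((\x.false) ((if (if true then false else true) then (if true then (\y.(\z.3)) else (\u.(\v.7))) else ((\w.(\p.(\q.0))) 5)) (\r.(let s = 6 in r))))
step 1: [if@1.0.0] ((\x.false) ((if false then (if true then (\y.(\z.3)) else (\u.(\v.7))) else ((\w.(\p.(\q.0))) 5)) (\r.(let s = 6 in r))))
step 2: [if@1.0] ((\x.false) (((\w.(\p.(\q.0))) 5) (\r.(let s = 6 in r))))

Answer: if at 1.0 : (if false then (if true then (\y.(\z.3)) else (\u.(\v.7))) else ((\w.(\p.(\q.0))) 5))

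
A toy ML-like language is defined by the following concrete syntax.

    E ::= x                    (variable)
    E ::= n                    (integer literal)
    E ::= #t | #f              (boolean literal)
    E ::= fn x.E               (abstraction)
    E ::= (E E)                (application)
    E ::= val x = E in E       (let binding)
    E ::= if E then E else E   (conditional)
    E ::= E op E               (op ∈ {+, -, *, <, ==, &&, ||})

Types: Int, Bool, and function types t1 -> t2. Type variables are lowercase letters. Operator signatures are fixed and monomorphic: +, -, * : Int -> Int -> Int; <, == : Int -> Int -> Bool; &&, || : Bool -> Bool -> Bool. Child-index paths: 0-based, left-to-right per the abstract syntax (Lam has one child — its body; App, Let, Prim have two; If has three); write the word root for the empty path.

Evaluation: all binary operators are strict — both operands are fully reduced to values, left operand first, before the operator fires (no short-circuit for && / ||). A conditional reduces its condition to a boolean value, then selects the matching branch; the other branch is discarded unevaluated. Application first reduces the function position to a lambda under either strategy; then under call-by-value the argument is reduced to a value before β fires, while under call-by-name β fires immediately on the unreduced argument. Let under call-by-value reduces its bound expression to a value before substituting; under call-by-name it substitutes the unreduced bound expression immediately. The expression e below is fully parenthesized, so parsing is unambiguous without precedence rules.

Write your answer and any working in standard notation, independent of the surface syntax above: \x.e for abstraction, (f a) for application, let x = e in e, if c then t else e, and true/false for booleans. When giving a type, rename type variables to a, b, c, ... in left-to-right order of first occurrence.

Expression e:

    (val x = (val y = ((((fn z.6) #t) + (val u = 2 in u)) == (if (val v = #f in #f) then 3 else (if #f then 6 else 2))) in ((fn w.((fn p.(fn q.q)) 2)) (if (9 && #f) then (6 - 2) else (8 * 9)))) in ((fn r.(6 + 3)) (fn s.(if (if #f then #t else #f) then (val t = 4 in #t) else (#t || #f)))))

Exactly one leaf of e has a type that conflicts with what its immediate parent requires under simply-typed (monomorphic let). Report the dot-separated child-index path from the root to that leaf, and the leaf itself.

Working:
\z._ : a -> Int
  unify a -> Int ~ Bool -> b
  unify a ~ Bool
  unify Int ~ b
_ _ : Int
  unify Int ~ Int
let u : Int
u : Int
  unify Int ~ Int
  unify Int ~ Int
let v : Bool
  unify Bool ~ Bool
  unify Bool ~ Bool
  unify Int ~ Int
  unify Int ~ Int
  unify Int ~ Int
let y : Bool
q : e
\q._ : e -> e
\p._ : d -> e -> e
  unify d -> e -> e ~ Int -> f
  unify d ~ Int
  unify e -> e ~ f
_ _ : e -> e
\w._ : c -> e -> e
  unify Int ~ Bool
  FAIL: mismatch Int ~ Bool

Answer: 0.1.1.0.0 : 9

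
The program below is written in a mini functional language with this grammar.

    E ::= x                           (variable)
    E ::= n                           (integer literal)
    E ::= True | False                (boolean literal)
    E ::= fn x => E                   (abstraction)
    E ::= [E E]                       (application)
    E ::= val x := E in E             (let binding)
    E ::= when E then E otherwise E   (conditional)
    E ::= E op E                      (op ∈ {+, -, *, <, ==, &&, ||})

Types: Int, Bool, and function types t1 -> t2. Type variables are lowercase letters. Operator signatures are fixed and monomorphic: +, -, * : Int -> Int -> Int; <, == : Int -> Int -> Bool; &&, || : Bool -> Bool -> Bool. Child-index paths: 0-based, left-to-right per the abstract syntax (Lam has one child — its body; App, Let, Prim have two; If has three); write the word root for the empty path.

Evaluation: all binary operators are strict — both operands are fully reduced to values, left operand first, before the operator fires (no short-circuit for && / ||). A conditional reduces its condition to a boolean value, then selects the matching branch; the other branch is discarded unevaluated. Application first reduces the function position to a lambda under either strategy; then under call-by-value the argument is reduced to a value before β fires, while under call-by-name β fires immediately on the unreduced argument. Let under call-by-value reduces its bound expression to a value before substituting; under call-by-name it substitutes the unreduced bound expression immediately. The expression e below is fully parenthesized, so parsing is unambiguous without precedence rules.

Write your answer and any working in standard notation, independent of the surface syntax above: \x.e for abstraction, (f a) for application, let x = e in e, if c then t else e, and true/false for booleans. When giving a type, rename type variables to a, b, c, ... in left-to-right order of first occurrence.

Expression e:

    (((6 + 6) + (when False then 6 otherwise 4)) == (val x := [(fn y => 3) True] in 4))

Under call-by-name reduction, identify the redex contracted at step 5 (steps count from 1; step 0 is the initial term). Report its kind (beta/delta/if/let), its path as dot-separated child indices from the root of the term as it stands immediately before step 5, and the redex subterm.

Working:
step 0: (((6 + 6) + (if false then 6 else 4)) == (let x = ((\y.3) true) in 4))
step 1: [delta@0.0] ((12 + (if false then 6 else 4)) == (let x = ((\y.3) true) in 4))
step 2: [if@0.1] ((12 + 4) == (let x = ((\y.3) true) in 4))
step 3: [delta@0] (16 == (let x = ((\y.3) true) in 4))
step 4: [let@1] (16 == 4)
step 5: [delta@root] false

Answer: delta at root : (16 == 4)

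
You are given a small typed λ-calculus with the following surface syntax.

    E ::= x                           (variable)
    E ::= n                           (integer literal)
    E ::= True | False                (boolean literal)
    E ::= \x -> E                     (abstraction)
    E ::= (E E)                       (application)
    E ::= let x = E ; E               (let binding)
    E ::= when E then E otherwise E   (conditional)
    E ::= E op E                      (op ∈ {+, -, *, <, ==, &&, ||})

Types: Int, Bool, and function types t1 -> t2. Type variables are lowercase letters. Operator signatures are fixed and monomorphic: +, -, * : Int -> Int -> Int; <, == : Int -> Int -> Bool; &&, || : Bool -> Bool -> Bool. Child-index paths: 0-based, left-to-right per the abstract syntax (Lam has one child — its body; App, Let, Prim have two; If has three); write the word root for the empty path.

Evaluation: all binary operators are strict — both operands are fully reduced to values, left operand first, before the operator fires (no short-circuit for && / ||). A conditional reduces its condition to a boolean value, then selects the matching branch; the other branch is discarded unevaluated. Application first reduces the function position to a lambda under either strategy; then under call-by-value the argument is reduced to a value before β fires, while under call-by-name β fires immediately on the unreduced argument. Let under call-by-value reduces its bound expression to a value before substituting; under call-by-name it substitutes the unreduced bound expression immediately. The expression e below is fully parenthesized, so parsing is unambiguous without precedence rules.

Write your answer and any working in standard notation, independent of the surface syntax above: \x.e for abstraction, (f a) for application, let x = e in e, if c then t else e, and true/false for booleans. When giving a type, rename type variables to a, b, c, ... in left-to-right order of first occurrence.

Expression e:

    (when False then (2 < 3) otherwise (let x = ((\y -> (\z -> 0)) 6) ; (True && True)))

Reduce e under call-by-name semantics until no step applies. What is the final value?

Trace:
step 0: (if false then (2 < 3) else (let x = ((\y.(\z.0)) 6) in (true && true)))
step 1: [if@root] (let x = ((\y.(\z.0)) 6) in (true && true))
step 2: [let@root] (true && true)
step 3: [delta@root] true

Answer: true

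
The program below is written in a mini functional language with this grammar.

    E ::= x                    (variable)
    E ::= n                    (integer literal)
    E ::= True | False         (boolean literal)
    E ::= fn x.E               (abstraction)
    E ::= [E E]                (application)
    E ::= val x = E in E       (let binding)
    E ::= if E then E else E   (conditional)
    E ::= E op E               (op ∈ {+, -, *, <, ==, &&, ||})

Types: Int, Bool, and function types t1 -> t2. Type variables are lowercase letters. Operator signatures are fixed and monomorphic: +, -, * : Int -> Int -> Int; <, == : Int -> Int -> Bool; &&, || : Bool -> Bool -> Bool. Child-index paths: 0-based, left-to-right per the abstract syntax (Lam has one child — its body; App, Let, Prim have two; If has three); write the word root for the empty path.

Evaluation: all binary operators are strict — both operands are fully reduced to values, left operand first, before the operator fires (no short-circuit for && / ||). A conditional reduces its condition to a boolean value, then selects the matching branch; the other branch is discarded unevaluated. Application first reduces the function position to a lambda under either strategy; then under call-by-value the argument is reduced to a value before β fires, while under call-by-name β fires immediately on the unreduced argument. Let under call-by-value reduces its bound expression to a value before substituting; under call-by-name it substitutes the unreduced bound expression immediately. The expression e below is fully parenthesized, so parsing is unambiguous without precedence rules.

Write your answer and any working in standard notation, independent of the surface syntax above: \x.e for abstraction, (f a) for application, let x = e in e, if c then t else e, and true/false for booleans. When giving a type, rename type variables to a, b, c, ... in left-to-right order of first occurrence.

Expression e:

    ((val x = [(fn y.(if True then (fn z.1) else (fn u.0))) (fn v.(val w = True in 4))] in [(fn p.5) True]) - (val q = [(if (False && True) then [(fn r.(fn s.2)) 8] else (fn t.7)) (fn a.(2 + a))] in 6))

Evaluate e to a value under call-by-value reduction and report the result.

Working:
step 0: ((let x = ((\y.(if true then (\z.1) else (\u.0))) (\v.(let w = true in 4))) in ((\p.5) true)) - (let q = ((if (false && true) then ((\r.(\s.2)) 8) else (\t.7)) (\a.(2 + a))) in 6))
step 1: [beta@0.0] ((let x = (if true then (\z.1) else (\u.0)) in ((\p.5) true)) - (let q = ((if (false && true) then ((\r.(\s.2)) 8) else (\t.7)) (\a.(2 + a))) in 6))
step 2: [if@0.0] ((let x = (\z.1) in ((\p.5) true)) - (let q = ((if (false && true) then ((\r.(\s.2)) 8) else (\t.7)) (\a.(2 + a))) in 6))
step 3: [let@0] (((\p.5) true) - (let q = ((if (false && true) then ((\r.(\s.2)) 8) else (\t.7)) (\a.(2 + a))) in 6))
step 4: [beta@0] (5 - (let q = ((if (false && true) then ((\r.(\s.2)) 8) else (\t.7)) (\a.(2 + a))) in 6))
step 5: [delta@1.0.0.0] (5 - (let q = ((if false then ((\r.(\s.2)) 8) else (\t.7)) (\a.(2 + a))) in 6))
step 6: [if@1.0.0] (5 - (let q = ((\t.7) (\a.(2 + a))) in 6))
step 7: [beta@1.0] (5 - (let q = 7 in 6))
step 8: [let@1] (5 - 6)
step 9: [delta@root] -1

Answer: -1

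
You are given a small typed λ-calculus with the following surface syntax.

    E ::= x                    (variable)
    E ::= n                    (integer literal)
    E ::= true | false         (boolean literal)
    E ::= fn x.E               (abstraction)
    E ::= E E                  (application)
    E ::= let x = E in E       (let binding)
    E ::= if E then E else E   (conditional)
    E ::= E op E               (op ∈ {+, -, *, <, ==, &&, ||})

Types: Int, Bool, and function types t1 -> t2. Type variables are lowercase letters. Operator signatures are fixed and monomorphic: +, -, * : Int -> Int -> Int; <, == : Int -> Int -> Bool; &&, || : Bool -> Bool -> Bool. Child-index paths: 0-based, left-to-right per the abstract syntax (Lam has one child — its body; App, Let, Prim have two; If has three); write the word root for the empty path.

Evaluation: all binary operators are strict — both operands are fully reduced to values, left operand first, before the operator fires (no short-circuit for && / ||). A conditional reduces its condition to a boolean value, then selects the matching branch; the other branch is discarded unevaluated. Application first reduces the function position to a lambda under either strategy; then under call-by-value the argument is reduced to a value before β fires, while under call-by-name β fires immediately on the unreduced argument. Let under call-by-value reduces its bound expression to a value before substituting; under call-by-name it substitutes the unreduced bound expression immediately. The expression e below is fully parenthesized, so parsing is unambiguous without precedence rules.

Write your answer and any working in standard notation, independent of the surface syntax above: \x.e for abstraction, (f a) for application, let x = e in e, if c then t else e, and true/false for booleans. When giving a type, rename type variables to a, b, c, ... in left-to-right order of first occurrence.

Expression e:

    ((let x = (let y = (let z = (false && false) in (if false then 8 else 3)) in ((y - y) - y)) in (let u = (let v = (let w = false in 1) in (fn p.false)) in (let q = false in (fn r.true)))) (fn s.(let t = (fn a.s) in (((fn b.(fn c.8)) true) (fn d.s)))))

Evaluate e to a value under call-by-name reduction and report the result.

Answer: true

Derivation:
step 0: ((let x = (let y = (let z = (false && false) in (if false then 8 else 3)) in ((y - y) - y)) in (let u = (let v = (let w = false in 1) in (\p.false)) in (let q = false in (\r.true)))) (\s.(let t = (\a.s) in (((\b.(\c.8)) true) (\d.s)))))
step 1: [let@0] ((let u = (let v = (let w = false in 1) in (\p.false)) in (let q = false in (\r.true))) (\s.(let t = (\a.s) in (((\b.(\c.8)) true) (\d.s)))))
step 2: [let@0] ((let q = false in (\r.true)) (\s.(let t = (\a.s) in (((\b.(\c.8)) true) (\d.s)))))
step 3: [let@0] ((\r.true) (\s.(let t = (\a.s) in (((\b.(\c.8)) true) (\d.s)))))
step 4: [beta@root] true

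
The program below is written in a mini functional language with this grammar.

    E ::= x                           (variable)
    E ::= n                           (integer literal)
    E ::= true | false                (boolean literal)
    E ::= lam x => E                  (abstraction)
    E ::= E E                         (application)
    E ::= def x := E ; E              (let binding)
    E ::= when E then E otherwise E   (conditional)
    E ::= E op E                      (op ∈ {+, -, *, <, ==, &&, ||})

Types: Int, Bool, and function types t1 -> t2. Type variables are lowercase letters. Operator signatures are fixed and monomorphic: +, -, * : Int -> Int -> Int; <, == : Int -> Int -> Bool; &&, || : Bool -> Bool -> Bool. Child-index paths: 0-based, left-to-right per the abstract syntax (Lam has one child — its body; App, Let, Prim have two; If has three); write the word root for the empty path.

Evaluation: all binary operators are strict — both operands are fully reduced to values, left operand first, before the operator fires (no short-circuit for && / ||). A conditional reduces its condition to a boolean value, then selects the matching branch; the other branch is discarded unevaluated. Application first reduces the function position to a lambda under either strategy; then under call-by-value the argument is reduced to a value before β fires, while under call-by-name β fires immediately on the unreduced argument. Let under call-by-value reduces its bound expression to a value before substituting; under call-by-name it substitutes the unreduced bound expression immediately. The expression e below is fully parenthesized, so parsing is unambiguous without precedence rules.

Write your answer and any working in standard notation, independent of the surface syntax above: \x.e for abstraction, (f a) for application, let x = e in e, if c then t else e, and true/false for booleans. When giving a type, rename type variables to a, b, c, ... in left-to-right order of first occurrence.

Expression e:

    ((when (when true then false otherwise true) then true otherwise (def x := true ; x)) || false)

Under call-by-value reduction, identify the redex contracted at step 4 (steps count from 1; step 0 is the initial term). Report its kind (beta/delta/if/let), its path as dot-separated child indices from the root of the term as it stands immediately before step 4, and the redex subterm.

Answer: delta at root : (true || false)

Trace:
step 0: ((if (if true then false else true) then true else (let x = true in x)) || false)
step 1: [if@0.0] ((if false then true else (let x = true in x)) || false)
step 2: [if@0] ((let x = true in x) || false)
step 3: [let@0] (true || false)
step 4: [delta@root] true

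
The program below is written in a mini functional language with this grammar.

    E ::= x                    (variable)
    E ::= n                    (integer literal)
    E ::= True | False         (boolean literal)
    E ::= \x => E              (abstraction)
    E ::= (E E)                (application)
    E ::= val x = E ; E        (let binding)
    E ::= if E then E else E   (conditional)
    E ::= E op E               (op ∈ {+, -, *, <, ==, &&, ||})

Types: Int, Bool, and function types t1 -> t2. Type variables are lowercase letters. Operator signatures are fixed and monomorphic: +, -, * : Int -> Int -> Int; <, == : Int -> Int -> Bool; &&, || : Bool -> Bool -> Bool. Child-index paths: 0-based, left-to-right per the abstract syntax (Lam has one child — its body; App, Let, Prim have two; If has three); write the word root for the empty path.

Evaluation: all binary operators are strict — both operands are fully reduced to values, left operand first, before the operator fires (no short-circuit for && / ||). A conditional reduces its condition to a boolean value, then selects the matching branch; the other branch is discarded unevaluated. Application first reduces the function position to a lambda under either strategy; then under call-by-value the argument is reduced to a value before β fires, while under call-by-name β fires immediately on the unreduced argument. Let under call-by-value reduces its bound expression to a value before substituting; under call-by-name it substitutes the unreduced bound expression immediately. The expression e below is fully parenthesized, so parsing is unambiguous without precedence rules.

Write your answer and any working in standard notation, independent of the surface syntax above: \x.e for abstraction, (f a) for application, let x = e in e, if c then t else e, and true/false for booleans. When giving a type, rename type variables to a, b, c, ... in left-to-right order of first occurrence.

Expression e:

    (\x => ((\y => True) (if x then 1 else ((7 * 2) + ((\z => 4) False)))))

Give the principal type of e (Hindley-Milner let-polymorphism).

Working:
\y._ : b -> Bool
x : a
  unify a ~ Bool
  unify Int ~ Int
  unify Int ~ Int
  unify Int ~ Int
\z._ : c -> Int
  unify c -> Int ~ Bool -> d
  unify c ~ Bool
  unify Int ~ d
_ _ : Int
  unify Int ~ Int
  unify Int ~ Int
  unify b -> Bool ~ Int -> e
  unify b ~ Int
  unify Bool ~ e
_ _ : Bool
\x._ : Bool -> Bool

Answer: Bool -> Bool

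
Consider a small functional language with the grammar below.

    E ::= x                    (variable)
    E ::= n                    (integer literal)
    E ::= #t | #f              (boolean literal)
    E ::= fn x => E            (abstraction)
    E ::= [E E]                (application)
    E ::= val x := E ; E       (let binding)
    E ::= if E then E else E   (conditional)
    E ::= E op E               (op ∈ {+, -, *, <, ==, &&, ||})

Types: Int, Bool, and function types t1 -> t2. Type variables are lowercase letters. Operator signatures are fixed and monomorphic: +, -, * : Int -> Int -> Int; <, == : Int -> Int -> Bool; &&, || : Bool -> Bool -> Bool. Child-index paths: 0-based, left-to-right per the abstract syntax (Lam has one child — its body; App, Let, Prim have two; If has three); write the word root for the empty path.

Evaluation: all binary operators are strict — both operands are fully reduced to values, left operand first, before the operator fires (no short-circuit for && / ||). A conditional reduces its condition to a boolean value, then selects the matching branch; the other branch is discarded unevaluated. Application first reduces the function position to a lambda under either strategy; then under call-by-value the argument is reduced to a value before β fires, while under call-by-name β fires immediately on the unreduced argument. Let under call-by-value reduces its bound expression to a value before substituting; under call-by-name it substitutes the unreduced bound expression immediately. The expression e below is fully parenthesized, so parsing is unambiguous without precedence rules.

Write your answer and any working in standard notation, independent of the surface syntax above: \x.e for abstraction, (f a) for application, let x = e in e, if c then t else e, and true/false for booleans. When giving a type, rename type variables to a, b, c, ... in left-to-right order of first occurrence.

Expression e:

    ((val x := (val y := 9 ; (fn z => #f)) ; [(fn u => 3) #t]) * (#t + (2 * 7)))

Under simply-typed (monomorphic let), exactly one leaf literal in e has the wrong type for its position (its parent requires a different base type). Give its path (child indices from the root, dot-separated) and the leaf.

Answer: 1.0 : true

Derivation:
let y : Int
\z._ : a -> Bool
let x : a -> Bool
\u._ : b -> Int
  unify b -> Int ~ Bool -> c
  unify b ~ Bool
  unify Int ~ c
_ _ : Int
  unify Int ~ Int
  unify Bool ~ Int
  FAIL: mismatch Bool ~ Int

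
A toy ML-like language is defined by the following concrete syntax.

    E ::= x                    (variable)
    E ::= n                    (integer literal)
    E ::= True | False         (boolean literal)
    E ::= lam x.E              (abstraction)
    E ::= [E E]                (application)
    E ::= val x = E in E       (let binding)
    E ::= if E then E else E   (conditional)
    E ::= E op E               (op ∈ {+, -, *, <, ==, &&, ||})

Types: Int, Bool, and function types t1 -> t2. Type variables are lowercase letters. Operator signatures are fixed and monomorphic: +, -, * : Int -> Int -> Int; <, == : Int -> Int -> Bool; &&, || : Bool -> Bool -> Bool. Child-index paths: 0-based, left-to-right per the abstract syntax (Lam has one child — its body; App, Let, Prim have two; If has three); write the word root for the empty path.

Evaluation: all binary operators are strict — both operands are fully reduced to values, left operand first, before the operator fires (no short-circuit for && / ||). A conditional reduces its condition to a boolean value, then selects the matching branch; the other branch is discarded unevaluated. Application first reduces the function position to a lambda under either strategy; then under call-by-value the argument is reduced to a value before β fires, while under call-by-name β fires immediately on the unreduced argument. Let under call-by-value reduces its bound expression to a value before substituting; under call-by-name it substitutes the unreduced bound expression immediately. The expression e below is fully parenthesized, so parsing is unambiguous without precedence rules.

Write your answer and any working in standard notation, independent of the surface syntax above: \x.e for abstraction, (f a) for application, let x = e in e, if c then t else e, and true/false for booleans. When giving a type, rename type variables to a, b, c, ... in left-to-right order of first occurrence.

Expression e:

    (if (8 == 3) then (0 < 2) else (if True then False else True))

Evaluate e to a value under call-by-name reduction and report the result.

Derivation:
step 0: (if (8 == 3) then (0 < 2) else (if true then false else true))
step 1: [delta@0] (if false then (0 < 2) else (if true then false else true))
step 2: [if@root] (if true then false else true)
step 3: [if@root] false

Answer: false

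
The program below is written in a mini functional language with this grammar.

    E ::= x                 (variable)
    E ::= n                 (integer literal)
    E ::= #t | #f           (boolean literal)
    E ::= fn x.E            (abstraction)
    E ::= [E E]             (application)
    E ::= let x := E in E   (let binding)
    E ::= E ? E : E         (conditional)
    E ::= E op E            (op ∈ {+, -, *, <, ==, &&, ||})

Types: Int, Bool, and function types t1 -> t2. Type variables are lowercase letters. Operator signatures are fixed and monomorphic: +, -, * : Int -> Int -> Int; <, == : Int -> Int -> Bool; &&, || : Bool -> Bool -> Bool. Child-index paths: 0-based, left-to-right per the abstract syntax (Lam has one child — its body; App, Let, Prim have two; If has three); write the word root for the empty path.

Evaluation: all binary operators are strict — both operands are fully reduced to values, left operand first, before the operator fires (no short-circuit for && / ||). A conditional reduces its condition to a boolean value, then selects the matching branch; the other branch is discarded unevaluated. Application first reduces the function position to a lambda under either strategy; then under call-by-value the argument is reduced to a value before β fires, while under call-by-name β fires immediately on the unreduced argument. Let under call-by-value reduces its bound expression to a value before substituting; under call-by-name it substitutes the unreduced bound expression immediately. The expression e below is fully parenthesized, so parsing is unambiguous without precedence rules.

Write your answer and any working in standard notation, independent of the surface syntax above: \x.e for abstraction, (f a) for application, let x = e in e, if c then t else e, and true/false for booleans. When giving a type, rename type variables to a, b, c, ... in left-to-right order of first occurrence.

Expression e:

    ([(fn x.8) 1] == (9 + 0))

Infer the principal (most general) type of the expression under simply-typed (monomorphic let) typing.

Answer: Bool

Derivation:
\x._ : a -> Int
  unify a -> Int ~ Int -> b
  unify a ~ Int
  unify Int ~ b
_ _ : Int
  unify Int ~ Int
  unify Int ~ Int
  unify Int ~ Int
  unify Int ~ Int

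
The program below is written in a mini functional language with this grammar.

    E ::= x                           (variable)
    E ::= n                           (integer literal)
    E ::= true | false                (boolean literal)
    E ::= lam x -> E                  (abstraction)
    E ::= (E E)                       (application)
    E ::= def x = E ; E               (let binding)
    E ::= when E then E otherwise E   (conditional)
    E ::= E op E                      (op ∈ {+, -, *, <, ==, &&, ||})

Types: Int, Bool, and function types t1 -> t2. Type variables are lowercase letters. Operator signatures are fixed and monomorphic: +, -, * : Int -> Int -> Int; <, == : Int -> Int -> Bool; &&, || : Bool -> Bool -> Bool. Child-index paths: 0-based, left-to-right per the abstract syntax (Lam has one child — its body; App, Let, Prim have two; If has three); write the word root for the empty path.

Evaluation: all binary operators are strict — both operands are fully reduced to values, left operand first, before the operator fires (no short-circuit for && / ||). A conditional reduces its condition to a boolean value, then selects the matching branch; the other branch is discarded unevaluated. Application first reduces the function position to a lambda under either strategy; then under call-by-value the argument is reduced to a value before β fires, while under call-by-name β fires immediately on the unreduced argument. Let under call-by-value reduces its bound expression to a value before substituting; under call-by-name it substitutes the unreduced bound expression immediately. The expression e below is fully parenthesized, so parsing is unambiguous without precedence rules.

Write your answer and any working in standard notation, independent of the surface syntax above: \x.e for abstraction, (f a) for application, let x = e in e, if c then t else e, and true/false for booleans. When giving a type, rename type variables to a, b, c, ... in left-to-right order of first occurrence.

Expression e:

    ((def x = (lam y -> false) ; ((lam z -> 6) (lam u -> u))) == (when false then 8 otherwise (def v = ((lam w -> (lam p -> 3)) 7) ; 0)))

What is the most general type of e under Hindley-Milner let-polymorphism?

Trace:
\y._ : a -> Bool
let x : forall. a -> Bool
\z._ : b -> Int
u : c
\u._ : c -> c
  unify b -> Int ~ (c -> c) -> d
  unify b ~ c -> c
  unify Int ~ d
_ _ : Int
  unify Int ~ Int
  unify Bool ~ Bool
\p._ : f -> Int
\w._ : e -> f -> Int
  unify e -> f -> Int ~ Int -> g
  unify e ~ Int
  unify f -> Int ~ g
_ _ : f -> Int
let v : forall. f -> Int
  unify Int ~ Int
  unify Int ~ Int

Answer: Bool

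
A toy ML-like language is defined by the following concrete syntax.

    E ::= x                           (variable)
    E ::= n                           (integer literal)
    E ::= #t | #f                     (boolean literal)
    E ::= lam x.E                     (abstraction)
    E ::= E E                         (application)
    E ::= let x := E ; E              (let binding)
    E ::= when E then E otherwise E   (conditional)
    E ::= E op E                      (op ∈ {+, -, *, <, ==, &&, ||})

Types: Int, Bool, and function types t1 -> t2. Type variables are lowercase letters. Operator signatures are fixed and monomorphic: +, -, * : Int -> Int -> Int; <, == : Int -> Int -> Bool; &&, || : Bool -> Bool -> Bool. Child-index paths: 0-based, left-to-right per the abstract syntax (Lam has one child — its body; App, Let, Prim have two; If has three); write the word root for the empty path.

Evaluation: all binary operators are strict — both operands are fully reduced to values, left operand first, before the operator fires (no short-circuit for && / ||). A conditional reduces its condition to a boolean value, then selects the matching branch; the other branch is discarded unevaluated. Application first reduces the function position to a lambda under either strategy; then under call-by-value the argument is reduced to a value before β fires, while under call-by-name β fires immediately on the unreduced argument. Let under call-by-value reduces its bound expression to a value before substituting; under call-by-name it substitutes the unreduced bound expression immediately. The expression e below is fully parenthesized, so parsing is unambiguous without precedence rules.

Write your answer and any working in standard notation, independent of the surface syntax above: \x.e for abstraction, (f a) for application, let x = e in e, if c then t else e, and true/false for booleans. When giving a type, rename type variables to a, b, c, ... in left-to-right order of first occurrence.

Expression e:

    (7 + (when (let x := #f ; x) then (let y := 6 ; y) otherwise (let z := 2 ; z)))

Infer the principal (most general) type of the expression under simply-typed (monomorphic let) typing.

Answer: Int

Working:
  unify Int ~ Int
let x : Bool
x : Bool
  unify Bool ~ Bool
let y : Int
y : Int
let z : Int
z : Int
  unify Int ~ Int
  unify Int ~ Int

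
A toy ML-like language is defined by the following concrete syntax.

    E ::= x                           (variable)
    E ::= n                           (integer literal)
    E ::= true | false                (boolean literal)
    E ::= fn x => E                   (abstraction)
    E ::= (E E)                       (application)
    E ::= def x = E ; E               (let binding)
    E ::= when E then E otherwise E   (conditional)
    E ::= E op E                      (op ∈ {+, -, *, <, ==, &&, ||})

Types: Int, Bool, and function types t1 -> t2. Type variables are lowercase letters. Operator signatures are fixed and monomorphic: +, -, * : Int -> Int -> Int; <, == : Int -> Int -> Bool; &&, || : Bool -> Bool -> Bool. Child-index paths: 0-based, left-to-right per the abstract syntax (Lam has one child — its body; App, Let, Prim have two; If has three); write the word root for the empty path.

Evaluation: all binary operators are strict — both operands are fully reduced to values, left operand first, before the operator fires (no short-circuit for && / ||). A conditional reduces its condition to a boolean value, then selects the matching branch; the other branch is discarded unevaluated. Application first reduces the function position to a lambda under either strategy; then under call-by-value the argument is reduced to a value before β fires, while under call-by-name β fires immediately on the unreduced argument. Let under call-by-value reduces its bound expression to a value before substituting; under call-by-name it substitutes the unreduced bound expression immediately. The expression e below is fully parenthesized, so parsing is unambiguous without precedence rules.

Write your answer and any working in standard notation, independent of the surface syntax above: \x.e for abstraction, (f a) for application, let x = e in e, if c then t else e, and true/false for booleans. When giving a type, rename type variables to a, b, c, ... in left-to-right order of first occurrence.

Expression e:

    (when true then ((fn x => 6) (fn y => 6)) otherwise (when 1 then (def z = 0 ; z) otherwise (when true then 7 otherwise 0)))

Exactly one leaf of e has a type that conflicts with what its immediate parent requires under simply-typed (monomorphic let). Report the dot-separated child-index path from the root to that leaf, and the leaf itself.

Trace:
  unify Bool ~ Bool
\x._ : a -> Int
\y._ : b -> Int
  unify a -> Int ~ (b -> Int) -> c
  unify a ~ b -> Int
  unify Int ~ c
_ _ : Int
  unify Int ~ Bool
  FAIL: mismatch Int ~ Bool

Answer: 2.0 : 1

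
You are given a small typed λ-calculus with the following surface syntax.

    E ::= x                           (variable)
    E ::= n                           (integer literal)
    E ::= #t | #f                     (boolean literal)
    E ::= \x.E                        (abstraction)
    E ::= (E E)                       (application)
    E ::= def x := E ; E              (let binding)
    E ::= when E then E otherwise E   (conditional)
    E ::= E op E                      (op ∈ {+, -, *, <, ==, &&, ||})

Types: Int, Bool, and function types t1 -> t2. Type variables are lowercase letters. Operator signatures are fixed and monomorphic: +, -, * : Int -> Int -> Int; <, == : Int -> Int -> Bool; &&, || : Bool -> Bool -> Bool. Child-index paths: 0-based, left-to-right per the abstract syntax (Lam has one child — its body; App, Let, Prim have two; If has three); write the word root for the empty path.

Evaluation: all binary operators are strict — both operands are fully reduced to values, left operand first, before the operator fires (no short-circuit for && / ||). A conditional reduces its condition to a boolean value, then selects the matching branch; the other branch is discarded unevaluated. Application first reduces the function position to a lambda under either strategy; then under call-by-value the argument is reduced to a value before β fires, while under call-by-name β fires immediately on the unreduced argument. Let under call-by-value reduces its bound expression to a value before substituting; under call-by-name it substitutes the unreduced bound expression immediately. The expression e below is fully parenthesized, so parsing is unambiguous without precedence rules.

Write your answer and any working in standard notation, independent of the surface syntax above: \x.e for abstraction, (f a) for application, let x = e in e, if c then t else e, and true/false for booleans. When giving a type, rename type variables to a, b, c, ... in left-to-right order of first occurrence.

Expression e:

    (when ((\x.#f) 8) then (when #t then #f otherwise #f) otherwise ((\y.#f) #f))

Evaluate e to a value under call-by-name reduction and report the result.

Derivation:
step 0: (if ((\x.false) 8) then (if true then false else false) else ((\y.false) false))
step 1: [beta@0] (if false then (if true then false else false) else ((\y.false) false))
step 2: [if@root] ((\y.false) false)
step 3: [beta@root] false

Answer: false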